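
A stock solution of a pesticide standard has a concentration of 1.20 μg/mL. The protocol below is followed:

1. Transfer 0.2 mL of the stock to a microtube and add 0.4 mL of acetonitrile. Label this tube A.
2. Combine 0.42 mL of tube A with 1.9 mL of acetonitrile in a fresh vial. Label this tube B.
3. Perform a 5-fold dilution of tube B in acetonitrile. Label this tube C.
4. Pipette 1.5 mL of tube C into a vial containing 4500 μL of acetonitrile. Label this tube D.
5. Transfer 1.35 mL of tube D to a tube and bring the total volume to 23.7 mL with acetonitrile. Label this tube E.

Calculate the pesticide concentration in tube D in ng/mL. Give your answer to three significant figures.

3.62 ng/mL

Step 1: 0.2 mL + 0.4 mL = 0.6 mL total → factor 0.6/0.2 = 3
Step 2: 0.42 mL + 1.9 mL = 2.32 mL total → factor 2.32/0.42 = 5.5238
Step 3: 5-fold → factor 5
Step 4: 1.5 mL + 4500 μL = 6 mL total → factor 6/1.5 = 4
Dilution factor through tube D = 3 × 5.5238 × 5 × 4 = 331.43
[tube D] = 1.20 μg/mL / 331.43 = 0.003621 μg/mL = 3.62 ng/mL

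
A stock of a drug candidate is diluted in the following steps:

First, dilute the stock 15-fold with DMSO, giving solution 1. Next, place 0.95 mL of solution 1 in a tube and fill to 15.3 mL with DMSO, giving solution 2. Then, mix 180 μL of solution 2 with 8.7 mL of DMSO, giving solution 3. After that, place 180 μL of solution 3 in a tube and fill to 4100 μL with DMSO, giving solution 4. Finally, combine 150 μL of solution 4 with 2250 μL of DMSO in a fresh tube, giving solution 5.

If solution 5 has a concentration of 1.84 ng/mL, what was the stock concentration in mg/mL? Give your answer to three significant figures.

7.99 mg/mL

Step 1: 15-fold → factor 15
Step 2: 0.95 mL brought to 15.3 mL → factor 15.3/0.95 = 16.105
Step 3: 180 μL + 8.7 mL = 8880 μL total → factor 8880/180 = 49.333
Step 4: 180 μL brought to 4100 μL → factor 4100/180 = 22.778
Step 5: 150 μL + 2250 μL = 2400 μL total → factor 2400/150 = 16
Overall dilution factor = 15 × 16.105 × 49.333 × 22.778 × 16 = 4.3434 × 10^6
Stock = 1.84 ng/mL × 4.3434 × 10^6 = 7.992 × 10^6 ng/mL = 7.99 mg/mL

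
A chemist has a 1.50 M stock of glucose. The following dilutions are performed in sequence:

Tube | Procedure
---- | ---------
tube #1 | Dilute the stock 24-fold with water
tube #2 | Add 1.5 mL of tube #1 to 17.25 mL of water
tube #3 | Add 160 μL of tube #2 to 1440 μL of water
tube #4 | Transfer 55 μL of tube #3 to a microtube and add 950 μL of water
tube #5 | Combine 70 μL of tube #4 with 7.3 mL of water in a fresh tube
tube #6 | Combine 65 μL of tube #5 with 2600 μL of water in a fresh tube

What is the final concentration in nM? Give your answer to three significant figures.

6.34 nM

Step 1: 24-fold → factor 24
Step 2: 1.5 mL + 17.25 mL = 18.75 mL total → factor 18.75/1.5 = 12.5
Step 3: 160 μL + 1440 μL = 1600 μL total → factor 1600/160 = 10
Step 4: 55 μL + 950 μL = 1005 μL total → factor 1005/55 = 18.273
Step 5: 70 μL + 7.3 mL = 7370 μL total → factor 7370/70 = 105.29
Step 6: 65 μL + 2600 μL = 2665 μL total → factor 2665/65 = 41
Overall dilution factor = 24 × 12.5 × 10 × 18.273 × 105.29 × 41 = 2.3663 × 10^8
Final = 1.50 M / 2.3663 × 10^8 = 6.339 × 10^-9 M = 6.34 nM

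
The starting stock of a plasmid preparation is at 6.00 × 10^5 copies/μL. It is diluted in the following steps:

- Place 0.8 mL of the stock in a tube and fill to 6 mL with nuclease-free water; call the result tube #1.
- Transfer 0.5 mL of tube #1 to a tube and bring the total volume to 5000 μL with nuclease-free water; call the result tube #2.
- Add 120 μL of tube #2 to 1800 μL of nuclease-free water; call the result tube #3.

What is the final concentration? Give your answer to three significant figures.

500 copies/μL

Step 1: 0.8 mL brought to 6 mL → factor 6/0.8 = 7.5
Step 2: 0.5 mL brought to 5000 μL → factor 5/0.5 = 10
Step 3: 120 μL + 1800 μL = 1920 μL total → factor 1920/120 = 16
Overall dilution factor = 7.5 × 10 × 16 = 1200
Final = 6.00 × 10^5 copies/μL / 1200 = 500 copies/μL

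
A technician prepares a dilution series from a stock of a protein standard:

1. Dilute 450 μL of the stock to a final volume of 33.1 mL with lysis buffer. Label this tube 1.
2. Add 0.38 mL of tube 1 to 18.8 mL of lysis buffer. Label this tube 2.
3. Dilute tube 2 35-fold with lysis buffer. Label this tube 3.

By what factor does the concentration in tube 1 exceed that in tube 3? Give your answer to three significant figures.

Step 1: 450 μL brought to 33.1 mL → factor 33100/450 = 73.556
Step 2: 0.38 mL + 18.8 mL = 19.18 mL total → factor 19.18/0.38 = 50.474
Step 3: 35-fold → factor 35
Dilution factor to tube 1 = 73.556; to tube 3 = 1.2994 × 10^5
[tube 1]/[tube 3] = (factor to tube 3)/(factor to tube 1) = 1.2994 × 10^5/73.556 = 1.77 × 10^3

1.77 × 10^3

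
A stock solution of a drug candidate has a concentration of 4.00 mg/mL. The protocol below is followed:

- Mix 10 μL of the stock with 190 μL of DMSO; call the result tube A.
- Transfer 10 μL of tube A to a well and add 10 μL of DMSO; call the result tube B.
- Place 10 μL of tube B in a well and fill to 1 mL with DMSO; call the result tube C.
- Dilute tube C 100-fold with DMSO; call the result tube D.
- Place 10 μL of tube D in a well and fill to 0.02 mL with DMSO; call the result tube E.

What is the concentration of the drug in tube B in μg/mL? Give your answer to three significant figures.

Step 1: 10 μL + 190 μL = 200 μL total → factor 200/10 = 20
Step 2: 10 μL + 10 μL = 20 μL total → factor 20/10 = 2
Dilution factor through tube B = 20 × 2 = 40
[tube B] = 4.00 mg/mL / 40 = 0.1000 mg/mL = 100 μg/mL

100 μg/mL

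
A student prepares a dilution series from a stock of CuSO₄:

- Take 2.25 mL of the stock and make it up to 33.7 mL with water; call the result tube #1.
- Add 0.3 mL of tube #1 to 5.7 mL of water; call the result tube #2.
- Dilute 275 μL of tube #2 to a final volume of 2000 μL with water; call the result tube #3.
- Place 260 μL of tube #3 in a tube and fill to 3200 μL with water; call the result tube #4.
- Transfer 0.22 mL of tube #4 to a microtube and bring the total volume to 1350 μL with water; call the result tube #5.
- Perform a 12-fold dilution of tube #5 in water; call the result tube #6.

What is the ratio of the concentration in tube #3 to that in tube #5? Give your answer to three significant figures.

Step 1: 2.25 mL brought to 33.7 mL → factor 33.7/2.25 = 14.978
Step 2: 0.3 mL + 5.7 mL = 6 mL total → factor 6/0.3 = 20
Step 3: 275 μL brought to 2000 μL → factor 2000/275 = 7.2727
Step 4: 260 μL brought to 3200 μL → factor 3200/260 = 12.308
Step 5: 0.22 mL brought to 1350 μL → factor 1.35/0.22 = 6.1364
Dilution factor to tube #3 = 2178.6; to tube #5 = 1.6454 × 10^5
[tube #3]/[tube #5] = (factor to tube #5)/(factor to tube #3) = 1.6454 × 10^5/2178.6 = 75.5

75.5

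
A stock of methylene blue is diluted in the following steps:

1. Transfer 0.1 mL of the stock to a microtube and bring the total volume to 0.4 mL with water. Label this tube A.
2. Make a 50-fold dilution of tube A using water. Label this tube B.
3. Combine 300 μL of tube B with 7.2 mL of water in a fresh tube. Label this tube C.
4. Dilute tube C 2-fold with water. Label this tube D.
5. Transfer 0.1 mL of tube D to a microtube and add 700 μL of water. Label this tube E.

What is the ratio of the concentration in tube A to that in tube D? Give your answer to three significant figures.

Step 1: 0.1 mL brought to 0.4 mL → factor 0.4/0.1 = 4
Step 2: 50-fold → factor 50
Step 3: 300 μL + 7.2 mL = 7500 μL total → factor 7500/300 = 25
Step 4: 2-fold → factor 2
Dilution factor to tube A = 4; to tube D = 10000
[tube A]/[tube D] = (factor to tube D)/(factor to tube A) = 10000/4 = 2.50 × 10^3

2.50 × 10^3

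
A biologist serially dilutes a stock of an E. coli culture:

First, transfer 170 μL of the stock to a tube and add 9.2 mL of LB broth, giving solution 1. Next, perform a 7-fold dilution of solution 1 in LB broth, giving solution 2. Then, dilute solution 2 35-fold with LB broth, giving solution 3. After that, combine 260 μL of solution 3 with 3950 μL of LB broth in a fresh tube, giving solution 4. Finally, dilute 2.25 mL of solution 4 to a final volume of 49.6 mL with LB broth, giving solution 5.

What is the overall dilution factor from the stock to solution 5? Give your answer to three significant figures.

Step 1: 170 μL + 9.2 mL = 9370 μL total → factor 9370/170 = 55.118
Step 2: 7-fold → factor 7
Step 3: 35-fold → factor 35
Step 4: 260 μL + 3950 μL = 4210 μL total → factor 4210/260 = 16.192
Step 5: 2.25 mL brought to 49.6 mL → factor 49.6/2.25 = 22.044
Overall dilution factor = 55.118 × 7 × 35 × 16.192 × 22.044 = 4.8202 × 10^6

4.82 × 10^6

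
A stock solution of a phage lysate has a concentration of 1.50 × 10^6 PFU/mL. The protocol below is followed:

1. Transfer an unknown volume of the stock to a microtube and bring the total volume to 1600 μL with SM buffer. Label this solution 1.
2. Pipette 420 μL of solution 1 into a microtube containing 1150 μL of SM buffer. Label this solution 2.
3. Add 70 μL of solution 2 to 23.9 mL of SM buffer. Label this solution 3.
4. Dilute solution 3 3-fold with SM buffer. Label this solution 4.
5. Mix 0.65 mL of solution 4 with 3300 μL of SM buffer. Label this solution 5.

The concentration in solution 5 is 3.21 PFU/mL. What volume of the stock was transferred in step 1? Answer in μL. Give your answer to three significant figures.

Step 1: v brought to 1600 μL → factor = 1600 μL/v
Step 2: 420 μL + 1150 μL = 1570 μL total → factor 1570/420 = 3.7381
Step 3: 70 μL + 23.9 mL = 23970 μL total → factor 23970/70 = 342.43
Step 4: 3-fold → factor 3
Step 5: 0.65 mL + 3300 μL = 3.95 mL total → factor 3.95/0.65 = 6.0769
Product of known-step factors = 23336
Overall factor = 1.50 × 10^6 PFU/mL / (3.21 PFU/mL) = 4.6729 × 10^5
Step-1 factor = 4.6729 × 10^5 / 23336 = 20.024
v = 1600 μL / 20.024 = 79.9 μL

79.9 μL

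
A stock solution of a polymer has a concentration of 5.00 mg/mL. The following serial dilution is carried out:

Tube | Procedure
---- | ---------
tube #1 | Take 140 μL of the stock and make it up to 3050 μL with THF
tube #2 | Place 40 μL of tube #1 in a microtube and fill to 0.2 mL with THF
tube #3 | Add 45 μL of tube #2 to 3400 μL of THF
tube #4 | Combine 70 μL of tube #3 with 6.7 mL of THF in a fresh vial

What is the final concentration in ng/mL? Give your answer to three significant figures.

Step 1: 140 μL brought to 3050 μL → factor 3050/140 = 21.786
Step 2: 40 μL brought to 0.2 mL → factor 200/40 = 5
Step 3: 45 μL + 3400 μL = 3445 μL total → factor 3445/45 = 76.556
Step 4: 70 μL + 6.7 mL = 6770 μL total → factor 6770/70 = 96.714
Overall dilution factor = 21.786 × 5 × 76.556 × 96.714 = 8.0651 × 10^5
Final = 5.00 mg/mL / 8.0651 × 10^5 = 6.200 × 10^-6 mg/mL = 6.20 ng/mL

6.20 ng/mL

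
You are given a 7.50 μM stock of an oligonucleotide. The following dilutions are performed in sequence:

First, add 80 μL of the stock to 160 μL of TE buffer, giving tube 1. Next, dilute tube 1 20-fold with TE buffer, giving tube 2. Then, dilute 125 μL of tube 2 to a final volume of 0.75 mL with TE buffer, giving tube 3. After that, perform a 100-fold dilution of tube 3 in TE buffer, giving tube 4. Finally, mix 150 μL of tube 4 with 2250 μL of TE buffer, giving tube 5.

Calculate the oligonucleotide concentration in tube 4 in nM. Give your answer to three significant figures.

Step 1: 80 μL + 160 μL = 240 μL total → factor 240/80 = 3
Step 2: 20-fold → factor 20
Step 3: 125 μL brought to 0.75 mL → factor 750/125 = 6
Step 4: 100-fold → factor 100
Dilution factor through tube 4 = 3 × 20 × 6 × 100 = 36000
[tube 4] = 7.50 μM / 36000 = 0.0002083 μM = 0.208 nM

0.208 nM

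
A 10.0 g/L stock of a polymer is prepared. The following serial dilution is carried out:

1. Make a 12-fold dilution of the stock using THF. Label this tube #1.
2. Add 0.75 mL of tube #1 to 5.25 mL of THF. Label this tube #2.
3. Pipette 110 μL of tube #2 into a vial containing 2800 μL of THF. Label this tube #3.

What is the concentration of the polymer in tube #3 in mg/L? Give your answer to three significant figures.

Step 1: 12-fold → factor 12
Step 2: 0.75 mL + 5.25 mL = 6 mL total → factor 6/0.75 = 8
Step 3: 110 μL + 2800 μL = 2910 μL total → factor 2910/110 = 26.455
Overall dilution factor = 12 × 8 × 26.455 = 2539.6
Final = 10.0 g/L / 2539.6 = 0.003938 g/L = 3.94 mg/L

3.94 mg/L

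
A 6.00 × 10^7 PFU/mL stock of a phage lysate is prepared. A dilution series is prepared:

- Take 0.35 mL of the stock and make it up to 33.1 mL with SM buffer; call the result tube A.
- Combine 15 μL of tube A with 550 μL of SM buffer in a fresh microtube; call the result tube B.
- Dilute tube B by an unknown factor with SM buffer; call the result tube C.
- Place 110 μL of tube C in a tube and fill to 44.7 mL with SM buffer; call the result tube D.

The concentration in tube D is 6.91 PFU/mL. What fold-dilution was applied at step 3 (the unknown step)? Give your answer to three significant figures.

6.00-fold

Step 1: 0.35 mL brought to 33.1 mL → factor 33.1/0.35 = 94.571
Step 2: 15 μL + 550 μL = 565 μL total → factor 565/15 = 37.667
Step 3: unknown factor x
Step 4: 110 μL brought to 44.7 mL → factor 44700/110 = 406.36
Product of known-step factors = 1.4475 × 10^6
Overall factor = 6.00 × 10^7 PFU/mL / (6.91 PFU/mL) = 8.6831 × 10^6
x = 8.6831 × 10^6 / 1.4475 × 10^6 = 6.00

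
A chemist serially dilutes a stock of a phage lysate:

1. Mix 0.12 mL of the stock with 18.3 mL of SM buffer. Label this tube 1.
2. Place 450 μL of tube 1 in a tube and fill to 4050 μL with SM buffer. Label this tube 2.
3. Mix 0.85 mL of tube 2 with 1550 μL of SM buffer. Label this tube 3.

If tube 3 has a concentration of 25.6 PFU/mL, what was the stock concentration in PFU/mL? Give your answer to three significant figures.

9.99 × 10^4 PFU/mL

Step 1: 0.12 mL + 18.3 mL = 18.42 mL total → factor 18.42/0.12 = 153.5
Step 2: 450 μL brought to 4050 μL → factor 4050/450 = 9
Step 3: 0.85 mL + 1550 μL = 2.4 mL total → factor 2.4/0.85 = 2.8235
Overall dilution factor = 153.5 × 9 × 2.8235 = 3900.7
Stock = 25.6 PFU/mL × 3900.7 = 9.99 × 10^4 PFU/mL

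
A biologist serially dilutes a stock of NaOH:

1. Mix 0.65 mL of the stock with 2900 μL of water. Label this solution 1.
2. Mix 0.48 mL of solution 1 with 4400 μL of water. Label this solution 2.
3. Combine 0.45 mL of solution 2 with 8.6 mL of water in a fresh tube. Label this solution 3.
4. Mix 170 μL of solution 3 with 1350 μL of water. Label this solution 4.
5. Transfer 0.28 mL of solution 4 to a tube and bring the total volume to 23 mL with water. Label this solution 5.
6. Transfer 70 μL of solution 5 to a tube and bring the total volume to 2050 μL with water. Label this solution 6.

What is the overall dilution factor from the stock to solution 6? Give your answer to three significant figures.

2.40 × 10^7

Step 1: 0.65 mL + 2900 μL = 3.55 mL total → factor 3.55/0.65 = 5.4615
Step 2: 0.48 mL + 4400 μL = 4.88 mL total → factor 4.88/0.48 = 10.167
Step 3: 0.45 mL + 8.6 mL = 9.05 mL total → factor 9.05/0.45 = 20.111
Step 4: 170 μL + 1350 μL = 1520 μL total → factor 1520/170 = 8.9412
Step 5: 0.28 mL brought to 23 mL → factor 23/0.28 = 82.143
Step 6: 70 μL brought to 2050 μL → factor 2050/70 = 29.286
Overall dilution factor = 5.4615 × 10.167 × 20.111 × 8.9412 × 82.143 × 29.286 = 2.4019 × 10^7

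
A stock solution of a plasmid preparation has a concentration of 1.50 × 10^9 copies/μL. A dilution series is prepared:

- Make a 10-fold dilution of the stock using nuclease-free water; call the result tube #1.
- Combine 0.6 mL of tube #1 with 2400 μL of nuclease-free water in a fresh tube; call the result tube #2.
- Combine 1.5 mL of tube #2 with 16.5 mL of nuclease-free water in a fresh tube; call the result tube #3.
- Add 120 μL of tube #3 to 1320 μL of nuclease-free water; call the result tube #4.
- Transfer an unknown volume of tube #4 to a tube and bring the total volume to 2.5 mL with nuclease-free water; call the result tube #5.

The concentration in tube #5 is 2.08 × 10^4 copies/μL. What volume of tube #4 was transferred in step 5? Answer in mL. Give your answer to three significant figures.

Step 1: 10-fold → factor 10
Step 2: 0.6 mL + 2400 μL = 3 mL total → factor 3/0.6 = 5
Step 3: 1.5 mL + 16.5 mL = 18 mL total → factor 18/1.5 = 12
Step 4: 120 μL + 1320 μL = 1440 μL total → factor 1440/120 = 12
Step 5: v brought to 2.5 mL → factor = 2.5 mL/v
Product of known-step factors = 7200
Overall factor = 1.50 × 10^9 copies/μL / (2.08 × 10^4 copies/μL) = 72115
Step-5 factor = 72115 / 7200 = 10.016
v = 2.5 mL / 10.016 = 0.250 mL

0.250 mL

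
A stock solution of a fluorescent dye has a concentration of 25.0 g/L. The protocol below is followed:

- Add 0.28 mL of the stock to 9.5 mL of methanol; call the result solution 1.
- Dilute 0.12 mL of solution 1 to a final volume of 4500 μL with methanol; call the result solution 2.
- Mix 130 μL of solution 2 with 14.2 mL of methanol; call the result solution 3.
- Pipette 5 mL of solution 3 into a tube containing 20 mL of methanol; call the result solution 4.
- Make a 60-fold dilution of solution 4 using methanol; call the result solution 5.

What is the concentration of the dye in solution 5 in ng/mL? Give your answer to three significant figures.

0.577 ng/mL

Step 1: 0.28 mL + 9.5 mL = 9.78 mL total → factor 9.78/0.28 = 34.929
Step 2: 0.12 mL brought to 4500 μL → factor 4.5/0.12 = 37.5
Step 3: 130 μL + 14.2 mL = 14330 μL total → factor 14330/130 = 110.23
Step 4: 5 mL + 20 mL = 25 mL total → factor 25/5 = 5
Step 5: 60-fold → factor 60
Overall dilution factor = 34.929 × 37.5 × 110.23 × 5 × 60 = 4.3315 × 10^7
Final = 25.0 g/L / 4.3315 × 10^7 = 5.772 × 10^-7 g/L = 0.577 ng/mL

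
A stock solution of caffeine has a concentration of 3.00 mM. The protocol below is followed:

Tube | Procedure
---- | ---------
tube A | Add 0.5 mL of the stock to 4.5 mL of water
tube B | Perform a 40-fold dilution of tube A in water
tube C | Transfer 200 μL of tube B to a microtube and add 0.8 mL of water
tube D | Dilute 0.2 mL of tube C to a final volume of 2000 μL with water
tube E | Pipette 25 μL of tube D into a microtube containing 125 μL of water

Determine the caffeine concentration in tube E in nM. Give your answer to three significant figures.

Step 1: 0.5 mL + 4.5 mL = 5 mL total → factor 5/0.5 = 10
Step 2: 40-fold → factor 40
Step 3: 200 μL + 0.8 mL = 1000 μL total → factor 1000/200 = 5
Step 4: 0.2 mL brought to 2000 μL → factor 2/0.2 = 10
Step 5: 25 μL + 125 μL = 150 μL total → factor 150/25 = 6
Overall dilution factor = 10 × 40 × 5 × 10 × 6 = 1.2 × 10^5
Final = 3.00 mM / 1.2 × 10^5 = 2.500 × 10^-5 mM = 25.0 nM

25.0 nM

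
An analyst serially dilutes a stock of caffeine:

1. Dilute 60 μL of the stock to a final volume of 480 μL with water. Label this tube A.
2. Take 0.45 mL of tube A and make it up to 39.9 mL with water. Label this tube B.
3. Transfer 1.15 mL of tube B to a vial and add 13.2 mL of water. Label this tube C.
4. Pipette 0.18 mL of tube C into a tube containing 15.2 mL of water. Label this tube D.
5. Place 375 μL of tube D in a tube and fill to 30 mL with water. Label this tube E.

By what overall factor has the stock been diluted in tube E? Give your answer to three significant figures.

Step 1: 60 μL brought to 480 μL → factor 480/60 = 8
Step 2: 0.45 mL brought to 39.9 mL → factor 39.9/0.45 = 88.667
Step 3: 1.15 mL + 13.2 mL = 14.35 mL total → factor 14.35/1.15 = 12.478
Step 4: 0.18 mL + 15.2 mL = 15.38 mL total → factor 15.38/0.18 = 85.444
Step 5: 375 μL brought to 30 mL → factor 30000/375 = 80
Overall dilution factor = 8 × 88.667 × 12.478 × 85.444 × 80 = 6.0503 × 10^7

6.05 × 10^7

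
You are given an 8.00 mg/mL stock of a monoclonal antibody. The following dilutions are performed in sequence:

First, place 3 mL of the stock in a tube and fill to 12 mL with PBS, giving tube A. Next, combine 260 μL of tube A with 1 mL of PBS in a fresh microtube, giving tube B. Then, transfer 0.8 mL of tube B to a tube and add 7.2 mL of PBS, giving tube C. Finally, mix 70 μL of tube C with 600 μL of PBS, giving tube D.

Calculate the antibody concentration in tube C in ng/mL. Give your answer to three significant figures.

4.13 × 10^4 ng/mL

Step 1: 3 mL brought to 12 mL → factor 12/3 = 4
Step 2: 260 μL + 1 mL = 1260 μL total → factor 1260/260 = 4.8462
Step 3: 0.8 mL + 7.2 mL = 8 mL total → factor 8/0.8 = 10
Dilution factor through tube C = 4 × 4.8462 × 10 = 193.85
[tube C] = 8.00 mg/mL / 193.85 = 0.04127 mg/mL = 4.13 × 10^4 ng/mL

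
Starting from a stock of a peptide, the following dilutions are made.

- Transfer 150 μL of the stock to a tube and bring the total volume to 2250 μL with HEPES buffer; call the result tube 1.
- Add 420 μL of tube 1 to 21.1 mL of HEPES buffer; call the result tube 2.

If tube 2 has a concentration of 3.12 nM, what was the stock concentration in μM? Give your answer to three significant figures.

Step 1: 150 μL brought to 2250 μL → factor 2250/150 = 15
Step 2: 420 μL + 21.1 mL = 21520 μL total → factor 21520/420 = 51.238
Overall dilution factor = 15 × 51.238 = 768.57
Stock = 3.12 nM × 768.57 = 2398 nM = 2.40 μM

2.40 μM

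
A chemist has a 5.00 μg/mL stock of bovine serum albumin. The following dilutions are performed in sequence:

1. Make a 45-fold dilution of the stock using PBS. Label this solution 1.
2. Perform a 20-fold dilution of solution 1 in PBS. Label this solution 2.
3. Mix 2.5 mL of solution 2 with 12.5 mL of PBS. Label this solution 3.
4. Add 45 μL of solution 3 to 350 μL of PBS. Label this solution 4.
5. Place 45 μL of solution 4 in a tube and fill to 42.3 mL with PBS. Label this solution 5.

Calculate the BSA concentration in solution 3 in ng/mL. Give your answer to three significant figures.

0.926 ng/mL

Step 1: 45-fold → factor 45
Step 2: 20-fold → factor 20
Step 3: 2.5 mL + 12.5 mL = 15 mL total → factor 15/2.5 = 6
Dilution factor through solution 3 = 45 × 20 × 6 = 5400
[solution 3] = 5.00 μg/mL / 5400 = 0.0009259 μg/mL = 0.926 ng/mL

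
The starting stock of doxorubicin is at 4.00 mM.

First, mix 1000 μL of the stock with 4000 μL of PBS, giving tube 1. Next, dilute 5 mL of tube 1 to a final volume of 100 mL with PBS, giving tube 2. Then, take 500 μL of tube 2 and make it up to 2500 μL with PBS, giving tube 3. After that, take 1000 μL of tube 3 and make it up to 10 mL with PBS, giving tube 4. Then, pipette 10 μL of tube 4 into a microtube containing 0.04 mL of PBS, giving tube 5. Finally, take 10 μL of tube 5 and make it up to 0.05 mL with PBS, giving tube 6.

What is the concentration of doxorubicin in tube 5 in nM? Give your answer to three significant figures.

Step 1: 1000 μL + 4000 μL = 5000 μL total → factor 5000/1000 = 5
Step 2: 5 mL brought to 100 mL → factor 100/5 = 20
Step 3: 500 μL brought to 2500 μL → factor 2500/500 = 5
Step 4: 1000 μL brought to 10 mL → factor 10000/1000 = 10
Step 5: 10 μL + 0.04 mL = 50 μL total → factor 50/10 = 5
Dilution factor through tube 5 = 5 × 20 × 5 × 10 × 5 = 25000
[tube 5] = 4.00 mM / 25000 = 0.0001600 mM = 160 nM

160 nM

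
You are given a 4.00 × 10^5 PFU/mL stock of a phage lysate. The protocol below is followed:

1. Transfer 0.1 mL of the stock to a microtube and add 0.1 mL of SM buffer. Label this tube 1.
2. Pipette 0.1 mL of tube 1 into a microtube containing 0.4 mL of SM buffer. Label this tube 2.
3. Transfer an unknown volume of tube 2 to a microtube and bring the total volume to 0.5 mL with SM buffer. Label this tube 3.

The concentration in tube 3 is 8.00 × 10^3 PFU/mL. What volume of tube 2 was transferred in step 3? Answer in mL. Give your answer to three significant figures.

Step 1: 0.1 mL + 0.1 mL = 0.2 mL total → factor 0.2/0.1 = 2
Step 2: 0.1 mL + 0.4 mL = 0.5 mL total → factor 0.5/0.1 = 5
Step 3: v brought to 0.5 mL → factor = 0.5 mL/v
Product of known-step factors = 10
Overall factor = 4.00 × 10^5 PFU/mL / (8.00 × 10^3 PFU/mL) = 50
Step-3 factor = 50 / 10 = 5
v = 0.5 mL / 5 = 0.100 mL

0.100 mL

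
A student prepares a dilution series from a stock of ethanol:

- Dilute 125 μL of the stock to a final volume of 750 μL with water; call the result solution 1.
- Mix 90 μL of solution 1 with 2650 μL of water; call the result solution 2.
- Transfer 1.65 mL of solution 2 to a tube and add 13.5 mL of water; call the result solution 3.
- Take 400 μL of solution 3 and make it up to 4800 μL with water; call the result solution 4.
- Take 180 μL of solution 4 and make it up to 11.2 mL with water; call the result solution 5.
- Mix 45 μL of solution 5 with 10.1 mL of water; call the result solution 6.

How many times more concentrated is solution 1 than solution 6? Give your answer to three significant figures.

4.71 × 10^7

Step 1: 125 μL brought to 750 μL → factor 750/125 = 6
Step 2: 90 μL + 2650 μL = 2740 μL total → factor 2740/90 = 30.444
Step 3: 1.65 mL + 13.5 mL = 15.15 mL total → factor 15.15/1.65 = 9.1818
Step 4: 400 μL brought to 4800 μL → factor 4800/400 = 12
Step 5: 180 μL brought to 11.2 mL → factor 11200/180 = 62.222
Step 6: 45 μL + 10.1 mL = 10145 μL total → factor 10145/45 = 225.44
Dilution factor to solution 1 = 6; to solution 6 = 2.8233 × 10^8
[solution 1]/[solution 6] = (factor to solution 6)/(factor to solution 1) = 2.8233 × 10^8/6 = 4.71 × 10^7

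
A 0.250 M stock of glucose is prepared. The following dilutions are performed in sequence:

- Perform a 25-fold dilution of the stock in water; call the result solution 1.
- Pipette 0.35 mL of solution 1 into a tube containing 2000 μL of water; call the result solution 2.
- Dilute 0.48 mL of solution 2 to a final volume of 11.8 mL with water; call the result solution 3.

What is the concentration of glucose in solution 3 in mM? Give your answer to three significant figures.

0.0606 mM

Step 1: 25-fold → factor 25
Step 2: 0.35 mL + 2000 μL = 2.35 mL total → factor 2.35/0.35 = 6.7143
Step 3: 0.48 mL brought to 11.8 mL → factor 11.8/0.48 = 24.583
Overall dilution factor = 25 × 6.7143 × 24.583 = 4126.5
Final = 0.250 M / 4126.5 = 6.058 × 10^-5 M = 0.0606 mM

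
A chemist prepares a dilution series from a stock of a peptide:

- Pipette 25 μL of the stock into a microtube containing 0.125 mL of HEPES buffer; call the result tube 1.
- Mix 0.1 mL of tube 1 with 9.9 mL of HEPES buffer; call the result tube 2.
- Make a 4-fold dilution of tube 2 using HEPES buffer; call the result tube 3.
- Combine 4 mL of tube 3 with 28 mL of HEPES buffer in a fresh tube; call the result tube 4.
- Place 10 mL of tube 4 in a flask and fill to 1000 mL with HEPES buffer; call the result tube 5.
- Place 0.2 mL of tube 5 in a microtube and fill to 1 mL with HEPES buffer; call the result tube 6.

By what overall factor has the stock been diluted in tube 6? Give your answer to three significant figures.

Step 1: 25 μL + 0.125 mL = 150 μL total → factor 150/25 = 6
Step 2: 0.1 mL + 9.9 mL = 10 mL total → factor 10/0.1 = 100
Step 3: 4-fold → factor 4
Step 4: 4 mL + 28 mL = 32 mL total → factor 32/4 = 8
Step 5: 10 mL brought to 1000 mL → factor 1000/10 = 100
Step 6: 0.2 mL brought to 1 mL → factor 1/0.2 = 5
Overall dilution factor = 6 × 100 × 4 × 8 × 100 × 5 = 9.6 × 10^6

9.60 × 10^6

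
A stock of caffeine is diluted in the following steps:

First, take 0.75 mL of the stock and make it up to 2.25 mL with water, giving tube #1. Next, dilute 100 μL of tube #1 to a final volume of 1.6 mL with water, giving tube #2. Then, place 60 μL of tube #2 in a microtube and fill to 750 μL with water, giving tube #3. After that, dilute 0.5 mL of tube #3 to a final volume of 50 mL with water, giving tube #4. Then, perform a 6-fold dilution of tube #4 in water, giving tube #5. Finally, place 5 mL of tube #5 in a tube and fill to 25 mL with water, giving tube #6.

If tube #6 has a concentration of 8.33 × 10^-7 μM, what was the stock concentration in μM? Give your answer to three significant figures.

Step 1: 0.75 mL brought to 2.25 mL → factor 2.25/0.75 = 3
Step 2: 100 μL brought to 1.6 mL → factor 1600/100 = 16
Step 3: 60 μL brought to 750 μL → factor 750/60 = 12.5
Step 4: 0.5 mL brought to 50 mL → factor 50/0.5 = 100
Step 5: 6-fold → factor 6
Step 6: 5 mL brought to 25 mL → factor 25/5 = 5
Overall dilution factor = 3 × 16 × 12.5 × 100 × 6 × 5 = 1.8 × 10^6
Stock = 8.33 × 10^-7 μM × 1.8 × 10^6 = 1.50 μM

1.50 μM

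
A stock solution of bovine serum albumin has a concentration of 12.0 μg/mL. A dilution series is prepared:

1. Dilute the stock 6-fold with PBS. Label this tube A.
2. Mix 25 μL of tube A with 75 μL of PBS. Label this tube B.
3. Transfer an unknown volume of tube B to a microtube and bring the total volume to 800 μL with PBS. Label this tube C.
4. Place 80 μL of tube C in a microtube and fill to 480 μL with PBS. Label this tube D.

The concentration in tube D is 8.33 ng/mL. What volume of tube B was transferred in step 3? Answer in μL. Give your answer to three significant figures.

Step 1: 6-fold → factor 6
Step 2: 25 μL + 75 μL = 100 μL total → factor 100/25 = 4
Step 3: v brought to 800 μL → factor = 800 μL/v
Step 4: 80 μL brought to 480 μL → factor 480/80 = 6
Product of known-step factors = 144
Overall factor = 12.0 μg/mL / (8.33 ng/mL) = 1440.6
Step-3 factor = 1440.6 / 144 = 10.004
v = 800 μL / 10.004 = 80.0 μL

80.0 μL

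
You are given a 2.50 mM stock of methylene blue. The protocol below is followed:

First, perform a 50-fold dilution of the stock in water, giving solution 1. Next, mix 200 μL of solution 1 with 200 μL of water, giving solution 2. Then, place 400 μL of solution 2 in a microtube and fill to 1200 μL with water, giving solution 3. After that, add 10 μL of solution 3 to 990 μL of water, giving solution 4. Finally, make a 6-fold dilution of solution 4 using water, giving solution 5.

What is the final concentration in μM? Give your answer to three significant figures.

0.0139 μM

Step 1: 50-fold → factor 50
Step 2: 200 μL + 200 μL = 400 μL total → factor 400/200 = 2
Step 3: 400 μL brought to 1200 μL → factor 1200/400 = 3
Step 4: 10 μL + 990 μL = 1000 μL total → factor 1000/10 = 100
Step 5: 6-fold → factor 6
Overall dilution factor = 50 × 2 × 3 × 100 × 6 = 1.8 × 10^5
Final = 2.50 mM / 1.8 × 10^5 = 1.389 × 10^-5 mM = 0.0139 μM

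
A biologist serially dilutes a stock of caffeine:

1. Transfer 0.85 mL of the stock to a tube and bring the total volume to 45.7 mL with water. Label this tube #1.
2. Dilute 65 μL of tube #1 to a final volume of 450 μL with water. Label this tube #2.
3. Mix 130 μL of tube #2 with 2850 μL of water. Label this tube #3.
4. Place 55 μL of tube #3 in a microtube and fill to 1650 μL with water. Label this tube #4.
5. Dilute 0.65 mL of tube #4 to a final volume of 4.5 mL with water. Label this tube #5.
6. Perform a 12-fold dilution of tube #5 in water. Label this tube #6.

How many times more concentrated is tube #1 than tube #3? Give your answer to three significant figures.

Step 1: 0.85 mL brought to 45.7 mL → factor 45.7/0.85 = 53.765
Step 2: 65 μL brought to 450 μL → factor 450/65 = 6.9231
Step 3: 130 μL + 2850 μL = 2980 μL total → factor 2980/130 = 22.923
Dilution factor to tube #1 = 53.765; to tube #3 = 8532.4
[tube #1]/[tube #3] = (factor to tube #3)/(factor to tube #1) = 8532.4/53.765 = 159

159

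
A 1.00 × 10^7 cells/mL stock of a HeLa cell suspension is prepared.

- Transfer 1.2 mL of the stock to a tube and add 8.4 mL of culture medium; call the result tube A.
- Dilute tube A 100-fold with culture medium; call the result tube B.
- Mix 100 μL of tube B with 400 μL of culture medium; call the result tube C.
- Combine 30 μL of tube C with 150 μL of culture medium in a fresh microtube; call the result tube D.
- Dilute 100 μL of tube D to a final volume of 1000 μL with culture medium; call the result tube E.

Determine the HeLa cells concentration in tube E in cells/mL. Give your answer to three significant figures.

Step 1: 1.2 mL + 8.4 mL = 9.6 mL total → factor 9.6/1.2 = 8
Step 2: 100-fold → factor 100
Step 3: 100 μL + 400 μL = 500 μL total → factor 500/100 = 5
Step 4: 30 μL + 150 μL = 180 μL total → factor 180/30 = 6
Step 5: 100 μL brought to 1000 μL → factor 1000/100 = 10
Overall dilution factor = 8 × 100 × 5 × 6 × 10 = 2.4 × 10^5
Final = 1.00 × 10^7 cells/mL / 2.4 × 10^5 = 41.7 cells/mL

41.7 cells/mL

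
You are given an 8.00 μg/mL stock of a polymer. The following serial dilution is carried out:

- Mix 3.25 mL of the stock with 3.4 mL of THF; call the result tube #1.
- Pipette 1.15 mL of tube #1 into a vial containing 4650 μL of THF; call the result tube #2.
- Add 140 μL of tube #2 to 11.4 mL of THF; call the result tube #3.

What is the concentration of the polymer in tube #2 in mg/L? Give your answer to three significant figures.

0.775 mg/L

Step 1: 3.25 mL + 3.4 mL = 6.65 mL total → factor 6.65/3.25 = 2.0462
Step 2: 1.15 mL + 4650 μL = 5.8 mL total → factor 5.8/1.15 = 5.0435
Dilution factor through tube #2 = 2.0462 × 5.0435 = 10.32
[tube #2] = 8.00 μg/mL / 10.32 = 0.7752 μg/mL = 0.775 mg/L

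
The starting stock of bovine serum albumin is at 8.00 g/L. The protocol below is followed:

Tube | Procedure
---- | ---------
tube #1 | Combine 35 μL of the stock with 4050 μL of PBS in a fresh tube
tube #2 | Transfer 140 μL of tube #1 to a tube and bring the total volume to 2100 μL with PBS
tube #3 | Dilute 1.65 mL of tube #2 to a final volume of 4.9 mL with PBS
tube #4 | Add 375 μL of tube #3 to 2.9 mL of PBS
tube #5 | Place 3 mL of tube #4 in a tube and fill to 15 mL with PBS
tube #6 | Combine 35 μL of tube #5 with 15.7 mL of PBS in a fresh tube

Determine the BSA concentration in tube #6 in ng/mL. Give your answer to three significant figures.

0.0784 ng/mL

Step 1: 35 μL + 4050 μL = 4085 μL total → factor 4085/35 = 116.71
Step 2: 140 μL brought to 2100 μL → factor 2100/140 = 15
Step 3: 1.65 mL brought to 4.9 mL → factor 4.9/1.65 = 2.9697
Step 4: 375 μL + 2.9 mL = 3275 μL total → factor 3275/375 = 8.7333
Step 5: 3 mL brought to 15 mL → factor 15/3 = 5
Step 6: 35 μL + 15.7 mL = 15735 μL total → factor 15735/35 = 449.57
Overall dilution factor = 116.71 × 15 × 2.9697 × 8.7333 × 5 × 449.57 = 1.0206 × 10^8
Final = 8.00 g/L / 1.0206 × 10^8 = 7.838 × 10^-8 g/L = 0.0784 ng/mL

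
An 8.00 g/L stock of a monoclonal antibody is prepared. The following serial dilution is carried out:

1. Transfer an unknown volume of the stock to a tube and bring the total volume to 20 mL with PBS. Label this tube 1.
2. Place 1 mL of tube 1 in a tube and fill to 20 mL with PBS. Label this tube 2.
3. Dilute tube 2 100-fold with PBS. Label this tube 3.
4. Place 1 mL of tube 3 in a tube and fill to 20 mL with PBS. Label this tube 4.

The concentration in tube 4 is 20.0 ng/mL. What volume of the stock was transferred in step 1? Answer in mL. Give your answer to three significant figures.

2.00 mL

Step 1: v brought to 20 mL → factor = 20 mL/v
Step 2: 1 mL brought to 20 mL → factor 20/1 = 20
Step 3: 100-fold → factor 100
Step 4: 1 mL brought to 20 mL → factor 20/1 = 20
Product of known-step factors = 40000
Overall factor = 8.00 g/L / (20.0 ng/mL) = 4 × 10^5
Step-1 factor = 4 × 10^5 / 40000 = 10
v = 20 mL / 10 = 2.00 mL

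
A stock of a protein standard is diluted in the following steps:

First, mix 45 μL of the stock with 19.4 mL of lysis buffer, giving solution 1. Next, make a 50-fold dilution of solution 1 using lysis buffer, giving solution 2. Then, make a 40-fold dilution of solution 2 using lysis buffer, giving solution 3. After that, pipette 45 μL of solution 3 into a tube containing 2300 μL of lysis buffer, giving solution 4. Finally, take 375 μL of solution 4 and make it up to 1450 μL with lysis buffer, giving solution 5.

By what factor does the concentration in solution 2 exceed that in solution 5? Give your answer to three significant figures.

Step 1: 45 μL + 19.4 mL = 19445 μL total → factor 19445/45 = 432.11
Step 2: 50-fold → factor 50
Step 3: 40-fold → factor 40
Step 4: 45 μL + 2300 μL = 2345 μL total → factor 2345/45 = 52.111
Step 5: 375 μL brought to 1450 μL → factor 1450/375 = 3.8667
Dilution factor to solution 2 = 21606; to solution 5 = 1.7414 × 10^8
[solution 2]/[solution 5] = (factor to solution 5)/(factor to solution 2) = 1.7414 × 10^8/21606 = 8.06 × 10^3

8.06 × 10^3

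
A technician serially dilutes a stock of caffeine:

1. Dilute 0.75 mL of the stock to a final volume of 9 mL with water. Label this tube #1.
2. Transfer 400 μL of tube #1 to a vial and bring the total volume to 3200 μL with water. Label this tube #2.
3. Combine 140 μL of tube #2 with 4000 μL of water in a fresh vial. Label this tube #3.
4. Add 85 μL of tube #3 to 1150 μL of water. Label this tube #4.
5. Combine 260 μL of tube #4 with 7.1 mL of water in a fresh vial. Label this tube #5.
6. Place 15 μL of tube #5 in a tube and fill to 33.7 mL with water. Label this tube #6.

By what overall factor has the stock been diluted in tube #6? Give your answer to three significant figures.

Step 1: 0.75 mL brought to 9 mL → factor 9/0.75 = 12
Step 2: 400 μL brought to 3200 μL → factor 3200/400 = 8
Step 3: 140 μL + 4000 μL = 4140 μL total → factor 4140/140 = 29.571
Step 4: 85 μL + 1150 μL = 1235 μL total → factor 1235/85 = 14.529
Step 5: 260 μL + 7.1 mL = 7360 μL total → factor 7360/260 = 28.308
Step 6: 15 μL brought to 33.7 mL → factor 33700/15 = 2246.7
Overall dilution factor = 12 × 8 × 29.571 × 14.529 × 28.308 × 2246.7 = 2.6232 × 10^9

2.62 × 10^9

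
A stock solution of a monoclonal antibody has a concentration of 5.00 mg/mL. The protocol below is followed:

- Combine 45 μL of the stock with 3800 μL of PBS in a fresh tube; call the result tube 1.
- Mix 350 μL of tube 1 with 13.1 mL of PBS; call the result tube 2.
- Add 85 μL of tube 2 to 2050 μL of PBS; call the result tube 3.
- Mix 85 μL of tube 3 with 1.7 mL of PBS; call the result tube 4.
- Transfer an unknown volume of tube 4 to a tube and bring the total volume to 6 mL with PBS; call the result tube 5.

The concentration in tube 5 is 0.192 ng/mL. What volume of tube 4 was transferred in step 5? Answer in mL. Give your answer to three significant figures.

0.399 mL

Step 1: 45 μL + 3800 μL = 3845 μL total → factor 3845/45 = 85.444
Step 2: 350 μL + 13.1 mL = 13450 μL total → factor 13450/350 = 38.429
Step 3: 85 μL + 2050 μL = 2135 μL total → factor 2135/85 = 25.118
Step 4: 85 μL + 1.7 mL = 1785 μL total → factor 1785/85 = 21
Step 5: v brought to 6 mL → factor = 6 mL/v
Product of known-step factors = 1.732 × 10^6
Overall factor = 5.00 mg/mL / (0.192 ng/mL) = 2.6042 × 10^7
Step-5 factor = 2.6042 × 10^7 / 1.732 × 10^6 = 15.036
v = 6 mL / 15.036 = 0.399 mL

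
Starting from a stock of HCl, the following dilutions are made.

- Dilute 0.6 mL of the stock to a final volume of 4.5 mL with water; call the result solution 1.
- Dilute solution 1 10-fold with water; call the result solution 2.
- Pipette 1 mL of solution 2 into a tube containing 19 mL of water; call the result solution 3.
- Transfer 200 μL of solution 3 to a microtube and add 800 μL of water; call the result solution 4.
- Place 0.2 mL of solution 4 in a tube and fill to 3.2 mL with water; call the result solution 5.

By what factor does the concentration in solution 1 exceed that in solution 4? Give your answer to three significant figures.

1.00 × 10^3

Step 1: 0.6 mL brought to 4.5 mL → factor 4.5/0.6 = 7.5
Step 2: 10-fold → factor 10
Step 3: 1 mL + 19 mL = 20 mL total → factor 20/1 = 20
Step 4: 200 μL + 800 μL = 1000 μL total → factor 1000/200 = 5
Dilution factor to solution 1 = 7.5; to solution 4 = 7500
[solution 1]/[solution 4] = (factor to solution 4)/(factor to solution 1) = 7500/7.5 = 1.00 × 10^3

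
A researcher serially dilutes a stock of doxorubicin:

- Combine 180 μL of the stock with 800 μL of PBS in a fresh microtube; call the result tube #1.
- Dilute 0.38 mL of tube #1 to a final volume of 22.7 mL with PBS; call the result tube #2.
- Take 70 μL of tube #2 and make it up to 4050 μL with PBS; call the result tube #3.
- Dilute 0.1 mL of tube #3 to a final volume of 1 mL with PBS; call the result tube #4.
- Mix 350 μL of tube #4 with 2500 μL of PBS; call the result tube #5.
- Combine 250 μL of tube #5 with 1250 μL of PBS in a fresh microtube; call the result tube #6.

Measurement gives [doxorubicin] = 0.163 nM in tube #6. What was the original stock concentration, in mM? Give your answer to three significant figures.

Step 1: 180 μL + 800 μL = 980 μL total → factor 980/180 = 5.4444
Step 2: 0.38 mL brought to 22.7 mL → factor 22.7/0.38 = 59.737
Step 3: 70 μL brought to 4050 μL → factor 4050/70 = 57.857
Step 4: 0.1 mL brought to 1 mL → factor 1/0.1 = 10
Step 5: 350 μL + 2500 μL = 2850 μL total → factor 2850/350 = 8.1429
Step 6: 250 μL + 1250 μL = 1500 μL total → factor 1500/250 = 6
Overall dilution factor = 5.4444 × 59.737 × 57.857 × 10 × 8.1429 × 6 = 9.1935 × 10^6
Stock = 0.163 nM × 9.1935 × 10^6 = 1.499 × 10^6 nM = 1.50 mM

1.50 mM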